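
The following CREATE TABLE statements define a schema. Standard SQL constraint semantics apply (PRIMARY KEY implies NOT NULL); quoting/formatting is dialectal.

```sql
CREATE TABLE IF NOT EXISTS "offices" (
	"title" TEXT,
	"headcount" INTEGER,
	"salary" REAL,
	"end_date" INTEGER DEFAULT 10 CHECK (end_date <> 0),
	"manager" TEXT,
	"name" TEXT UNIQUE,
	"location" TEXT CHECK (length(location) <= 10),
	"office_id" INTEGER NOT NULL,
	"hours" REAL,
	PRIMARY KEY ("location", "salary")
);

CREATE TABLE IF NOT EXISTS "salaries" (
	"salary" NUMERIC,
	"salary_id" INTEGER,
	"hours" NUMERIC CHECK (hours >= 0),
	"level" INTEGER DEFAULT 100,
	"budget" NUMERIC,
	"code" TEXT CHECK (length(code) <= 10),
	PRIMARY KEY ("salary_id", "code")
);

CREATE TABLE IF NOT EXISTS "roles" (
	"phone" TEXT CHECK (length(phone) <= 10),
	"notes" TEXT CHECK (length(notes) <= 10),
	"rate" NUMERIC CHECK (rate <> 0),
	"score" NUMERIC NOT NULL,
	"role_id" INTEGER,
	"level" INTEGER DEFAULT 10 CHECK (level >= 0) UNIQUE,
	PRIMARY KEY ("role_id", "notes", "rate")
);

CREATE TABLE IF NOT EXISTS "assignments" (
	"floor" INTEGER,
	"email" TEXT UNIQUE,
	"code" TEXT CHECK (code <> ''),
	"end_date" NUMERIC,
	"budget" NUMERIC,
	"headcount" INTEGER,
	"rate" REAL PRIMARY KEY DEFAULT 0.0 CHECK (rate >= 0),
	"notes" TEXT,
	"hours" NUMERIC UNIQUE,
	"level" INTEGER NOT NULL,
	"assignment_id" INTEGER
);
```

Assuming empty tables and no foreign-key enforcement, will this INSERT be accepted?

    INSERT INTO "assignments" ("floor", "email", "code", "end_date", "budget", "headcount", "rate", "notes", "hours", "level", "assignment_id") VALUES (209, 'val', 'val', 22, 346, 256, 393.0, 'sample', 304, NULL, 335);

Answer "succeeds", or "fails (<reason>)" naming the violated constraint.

fails (NOT NULL on level)

level is explicitly set to NULL, but level is declared NOT NULL.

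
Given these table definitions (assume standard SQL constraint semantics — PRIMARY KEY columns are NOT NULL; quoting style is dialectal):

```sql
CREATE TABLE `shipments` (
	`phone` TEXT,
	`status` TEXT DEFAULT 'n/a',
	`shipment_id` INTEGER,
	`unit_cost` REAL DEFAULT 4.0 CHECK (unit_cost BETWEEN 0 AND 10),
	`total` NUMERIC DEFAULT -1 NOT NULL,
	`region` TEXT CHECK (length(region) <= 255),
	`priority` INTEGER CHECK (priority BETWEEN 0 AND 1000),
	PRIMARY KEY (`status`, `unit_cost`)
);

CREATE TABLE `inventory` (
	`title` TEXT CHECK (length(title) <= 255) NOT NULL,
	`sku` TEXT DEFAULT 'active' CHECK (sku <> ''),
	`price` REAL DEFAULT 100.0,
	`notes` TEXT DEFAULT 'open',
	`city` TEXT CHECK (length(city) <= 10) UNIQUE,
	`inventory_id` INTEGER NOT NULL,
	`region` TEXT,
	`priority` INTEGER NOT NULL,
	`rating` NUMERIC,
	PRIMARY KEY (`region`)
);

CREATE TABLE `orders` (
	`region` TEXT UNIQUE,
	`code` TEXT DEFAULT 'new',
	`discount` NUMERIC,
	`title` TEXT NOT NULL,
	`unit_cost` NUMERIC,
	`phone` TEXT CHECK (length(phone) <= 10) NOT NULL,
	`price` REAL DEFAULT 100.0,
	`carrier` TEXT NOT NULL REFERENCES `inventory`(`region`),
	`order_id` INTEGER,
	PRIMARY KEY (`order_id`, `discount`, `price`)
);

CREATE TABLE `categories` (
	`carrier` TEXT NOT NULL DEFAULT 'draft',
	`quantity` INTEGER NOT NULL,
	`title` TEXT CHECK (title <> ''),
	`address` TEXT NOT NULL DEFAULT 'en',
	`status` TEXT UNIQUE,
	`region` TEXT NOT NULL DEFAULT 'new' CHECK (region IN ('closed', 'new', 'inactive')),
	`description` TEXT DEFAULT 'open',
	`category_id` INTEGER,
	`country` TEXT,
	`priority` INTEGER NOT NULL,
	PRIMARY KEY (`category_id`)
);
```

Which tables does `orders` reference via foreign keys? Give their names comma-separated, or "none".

inventory

- carrier REFERENCES inventory(region).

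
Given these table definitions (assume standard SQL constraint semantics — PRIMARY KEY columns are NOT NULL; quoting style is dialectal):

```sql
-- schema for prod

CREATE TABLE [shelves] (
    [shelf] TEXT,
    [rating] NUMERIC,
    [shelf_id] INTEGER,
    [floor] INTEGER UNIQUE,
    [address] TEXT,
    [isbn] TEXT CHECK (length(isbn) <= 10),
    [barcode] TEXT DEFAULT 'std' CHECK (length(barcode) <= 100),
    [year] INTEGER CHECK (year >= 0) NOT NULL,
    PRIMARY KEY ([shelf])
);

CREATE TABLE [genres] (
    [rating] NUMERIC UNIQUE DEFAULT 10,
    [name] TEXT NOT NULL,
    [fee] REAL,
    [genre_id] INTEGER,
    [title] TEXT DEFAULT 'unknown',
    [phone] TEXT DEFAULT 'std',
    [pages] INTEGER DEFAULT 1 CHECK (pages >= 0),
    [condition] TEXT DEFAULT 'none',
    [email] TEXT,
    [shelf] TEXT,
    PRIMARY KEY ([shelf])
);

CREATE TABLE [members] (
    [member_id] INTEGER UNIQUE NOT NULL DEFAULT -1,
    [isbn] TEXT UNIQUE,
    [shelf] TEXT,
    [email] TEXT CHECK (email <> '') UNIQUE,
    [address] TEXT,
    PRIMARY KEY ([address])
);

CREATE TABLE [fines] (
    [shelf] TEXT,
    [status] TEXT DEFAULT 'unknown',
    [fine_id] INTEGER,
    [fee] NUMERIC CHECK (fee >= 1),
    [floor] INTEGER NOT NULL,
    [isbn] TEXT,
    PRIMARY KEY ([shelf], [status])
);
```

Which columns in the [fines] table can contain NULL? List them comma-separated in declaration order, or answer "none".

- shelf: part of the PRIMARY KEY, which implies NOT NULL → not nullable.
- status: part of the PRIMARY KEY, which implies NOT NULL → not nullable.
- fine_id: no NOT NULL constraint applies → nullable.
- fee: CHECK does not forbid NULL (a CHECK constraint passes when its expression is NULL) → nullable.
- floor: declared NOT NULL → not nullable.
- isbn: no NOT NULL constraint applies → nullable.

fine_id, fee, isbn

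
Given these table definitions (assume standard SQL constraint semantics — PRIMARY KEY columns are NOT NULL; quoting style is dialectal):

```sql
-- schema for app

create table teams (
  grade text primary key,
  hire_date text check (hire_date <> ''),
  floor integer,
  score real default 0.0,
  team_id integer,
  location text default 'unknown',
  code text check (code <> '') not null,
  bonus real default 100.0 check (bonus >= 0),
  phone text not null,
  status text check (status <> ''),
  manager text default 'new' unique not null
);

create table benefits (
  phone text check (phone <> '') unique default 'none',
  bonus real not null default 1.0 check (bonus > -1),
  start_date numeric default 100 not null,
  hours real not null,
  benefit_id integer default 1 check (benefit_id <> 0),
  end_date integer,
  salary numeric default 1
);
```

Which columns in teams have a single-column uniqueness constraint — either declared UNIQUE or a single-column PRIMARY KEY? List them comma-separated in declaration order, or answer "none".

- grade: single-column PRIMARY KEY → unique.
- hire_date: no UNIQUE or single-column PK constraint.
- floor: no UNIQUE or single-column PK constraint.
- score: no UNIQUE or single-column PK constraint.
- team_id: no UNIQUE or single-column PK constraint.
- location: no UNIQUE or single-column PK constraint.
- code: no UNIQUE or single-column PK constraint.
- bonus: no UNIQUE or single-column PK constraint.
- phone: no UNIQUE or single-column PK constraint.
- status: no UNIQUE or single-column PK constraint.
- manager: declared UNIQUE → unique.

grade, manager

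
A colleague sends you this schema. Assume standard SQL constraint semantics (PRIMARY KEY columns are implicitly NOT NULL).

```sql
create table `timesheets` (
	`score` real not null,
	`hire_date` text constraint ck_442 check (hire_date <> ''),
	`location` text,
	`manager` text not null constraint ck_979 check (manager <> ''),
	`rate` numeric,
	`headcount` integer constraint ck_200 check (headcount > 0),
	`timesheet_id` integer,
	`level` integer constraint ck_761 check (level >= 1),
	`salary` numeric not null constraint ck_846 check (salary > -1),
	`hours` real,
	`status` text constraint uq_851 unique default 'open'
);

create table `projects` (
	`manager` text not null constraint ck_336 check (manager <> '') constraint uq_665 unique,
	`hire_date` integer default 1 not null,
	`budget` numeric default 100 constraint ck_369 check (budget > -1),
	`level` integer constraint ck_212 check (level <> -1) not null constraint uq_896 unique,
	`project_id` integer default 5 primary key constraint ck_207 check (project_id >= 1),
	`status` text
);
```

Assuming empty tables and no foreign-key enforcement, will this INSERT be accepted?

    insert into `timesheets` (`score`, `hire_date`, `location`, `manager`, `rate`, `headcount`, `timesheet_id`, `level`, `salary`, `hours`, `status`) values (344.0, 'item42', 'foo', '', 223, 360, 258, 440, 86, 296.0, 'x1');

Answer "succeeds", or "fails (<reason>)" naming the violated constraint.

fails (CHECK on manager)

The value '' for manager violates CHECK (manager <> '').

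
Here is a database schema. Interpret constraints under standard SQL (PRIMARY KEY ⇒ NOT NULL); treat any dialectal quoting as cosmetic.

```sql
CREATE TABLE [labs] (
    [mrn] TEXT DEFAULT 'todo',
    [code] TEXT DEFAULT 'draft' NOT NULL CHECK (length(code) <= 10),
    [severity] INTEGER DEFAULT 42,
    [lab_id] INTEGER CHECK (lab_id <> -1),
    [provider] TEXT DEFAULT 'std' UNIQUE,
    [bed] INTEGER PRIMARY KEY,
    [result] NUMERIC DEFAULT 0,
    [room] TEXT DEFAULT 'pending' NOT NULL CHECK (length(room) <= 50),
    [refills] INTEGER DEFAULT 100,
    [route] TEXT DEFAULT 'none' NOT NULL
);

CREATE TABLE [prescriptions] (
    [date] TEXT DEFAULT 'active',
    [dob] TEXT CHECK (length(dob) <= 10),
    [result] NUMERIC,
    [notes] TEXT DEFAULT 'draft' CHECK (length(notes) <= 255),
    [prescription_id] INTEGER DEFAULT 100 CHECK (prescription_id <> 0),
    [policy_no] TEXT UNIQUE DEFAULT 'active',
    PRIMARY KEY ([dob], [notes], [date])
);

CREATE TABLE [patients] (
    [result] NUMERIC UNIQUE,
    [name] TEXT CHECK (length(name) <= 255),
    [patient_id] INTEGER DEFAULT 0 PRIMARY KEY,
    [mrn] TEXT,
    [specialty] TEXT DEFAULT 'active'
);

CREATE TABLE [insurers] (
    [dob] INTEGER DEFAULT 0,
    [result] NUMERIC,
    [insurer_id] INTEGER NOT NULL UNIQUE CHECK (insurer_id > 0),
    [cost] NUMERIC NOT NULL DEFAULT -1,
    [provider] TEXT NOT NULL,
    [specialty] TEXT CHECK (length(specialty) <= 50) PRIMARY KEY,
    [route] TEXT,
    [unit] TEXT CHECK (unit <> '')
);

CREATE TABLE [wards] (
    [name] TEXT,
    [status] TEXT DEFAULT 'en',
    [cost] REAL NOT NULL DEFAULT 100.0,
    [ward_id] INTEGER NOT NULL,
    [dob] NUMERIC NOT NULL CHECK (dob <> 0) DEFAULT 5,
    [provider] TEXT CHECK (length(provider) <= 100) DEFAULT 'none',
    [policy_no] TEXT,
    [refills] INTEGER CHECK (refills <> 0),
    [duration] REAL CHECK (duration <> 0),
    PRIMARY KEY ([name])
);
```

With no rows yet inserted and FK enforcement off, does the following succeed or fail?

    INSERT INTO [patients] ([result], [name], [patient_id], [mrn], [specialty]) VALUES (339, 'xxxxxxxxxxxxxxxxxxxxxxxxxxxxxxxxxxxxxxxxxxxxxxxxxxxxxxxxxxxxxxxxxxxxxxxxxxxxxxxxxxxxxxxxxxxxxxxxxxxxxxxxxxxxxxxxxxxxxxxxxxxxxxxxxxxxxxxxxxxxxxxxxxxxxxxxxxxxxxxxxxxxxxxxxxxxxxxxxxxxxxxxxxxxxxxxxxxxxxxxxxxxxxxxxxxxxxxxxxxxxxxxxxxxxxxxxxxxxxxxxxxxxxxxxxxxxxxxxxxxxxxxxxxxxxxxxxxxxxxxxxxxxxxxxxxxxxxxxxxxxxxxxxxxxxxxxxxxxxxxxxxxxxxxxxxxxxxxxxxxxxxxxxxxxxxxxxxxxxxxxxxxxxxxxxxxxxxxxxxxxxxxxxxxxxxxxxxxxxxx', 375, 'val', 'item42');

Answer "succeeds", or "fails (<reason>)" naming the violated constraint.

fails (CHECK on name)

The value 'xxxxxxxxxxxxxxxxxxxxxxxxxxxxxxxxxxxxxxxxxxxxxxxxxxxxxxxxxxxxxxxxxxxxxxxxxxxxxxxxxxxxxxxxxxxxxxxxxxxxxxxxxxxxxxxxxxxxxxxxxxxxxxxxxxxxxxxxxxxxxxxxxxxxxxxxxxxxxxxxxxxxxxxxxxxxxxxxxxxxxxxxxxxxxxxxxxxxxxxxxxxxxxxxxxxxxxxxxxxxxxxxxxxxxxxxxxxxxxxxxxxxxxxxxxxxxxxxxxxxxxxxxxxxxxxxxxxxxxxxxxxxxxxxxxxxxxxxxxxxxxxxxxxxxxxxxxxxxxxxxxxxxxxxxxxxxxxxxxxxxxxxxxxxxxxxxxxxxxxxxxxxxxxxxxxxxxxxxxxxxxxxxxxxxxxxxxxxxxxx' for name violates CHECK (length(name) <= 255).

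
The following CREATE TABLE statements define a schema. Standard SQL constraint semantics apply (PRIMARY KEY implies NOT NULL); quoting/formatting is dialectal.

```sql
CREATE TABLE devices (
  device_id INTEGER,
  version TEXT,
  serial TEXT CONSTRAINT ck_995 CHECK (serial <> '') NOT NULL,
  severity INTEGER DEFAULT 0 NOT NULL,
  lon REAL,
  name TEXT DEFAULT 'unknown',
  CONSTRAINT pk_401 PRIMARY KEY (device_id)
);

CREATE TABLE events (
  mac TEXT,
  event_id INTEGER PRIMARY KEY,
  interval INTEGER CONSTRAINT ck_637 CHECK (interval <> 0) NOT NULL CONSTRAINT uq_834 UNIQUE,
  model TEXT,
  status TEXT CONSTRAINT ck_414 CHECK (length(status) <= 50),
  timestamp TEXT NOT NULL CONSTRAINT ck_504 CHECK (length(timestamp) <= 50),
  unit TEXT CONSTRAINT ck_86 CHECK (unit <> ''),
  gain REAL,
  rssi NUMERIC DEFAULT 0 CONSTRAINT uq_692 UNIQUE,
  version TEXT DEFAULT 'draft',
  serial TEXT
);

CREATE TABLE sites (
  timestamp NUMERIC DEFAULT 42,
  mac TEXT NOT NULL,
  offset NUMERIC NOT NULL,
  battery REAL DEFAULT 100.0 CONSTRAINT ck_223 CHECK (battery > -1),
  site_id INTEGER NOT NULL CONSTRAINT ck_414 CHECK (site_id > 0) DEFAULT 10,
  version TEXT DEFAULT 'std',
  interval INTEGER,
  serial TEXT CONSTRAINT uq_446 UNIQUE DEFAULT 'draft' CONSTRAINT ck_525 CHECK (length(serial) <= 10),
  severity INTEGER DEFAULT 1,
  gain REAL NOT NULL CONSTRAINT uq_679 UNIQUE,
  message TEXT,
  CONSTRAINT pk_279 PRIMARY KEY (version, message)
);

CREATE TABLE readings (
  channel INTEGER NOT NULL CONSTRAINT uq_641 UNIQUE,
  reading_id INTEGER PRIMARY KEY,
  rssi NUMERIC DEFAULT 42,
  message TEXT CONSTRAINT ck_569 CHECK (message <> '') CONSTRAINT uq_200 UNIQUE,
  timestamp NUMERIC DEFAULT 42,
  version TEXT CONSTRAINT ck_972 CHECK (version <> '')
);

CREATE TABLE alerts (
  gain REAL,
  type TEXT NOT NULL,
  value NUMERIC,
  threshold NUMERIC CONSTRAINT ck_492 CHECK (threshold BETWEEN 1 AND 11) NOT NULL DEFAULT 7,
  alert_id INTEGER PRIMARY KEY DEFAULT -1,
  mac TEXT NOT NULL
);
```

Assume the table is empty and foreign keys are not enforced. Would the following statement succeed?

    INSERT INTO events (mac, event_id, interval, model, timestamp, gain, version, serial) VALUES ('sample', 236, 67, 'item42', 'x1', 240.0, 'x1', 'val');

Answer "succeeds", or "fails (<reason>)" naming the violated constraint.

NOT NULL columns: event_id is supplied; interval is supplied; timestamp is supplied.
CHECK constraints: 67 satisfies (interval <> 0); 'x1' satisfies (length(timestamp) <= 50).
No constraint is violated.

succeeds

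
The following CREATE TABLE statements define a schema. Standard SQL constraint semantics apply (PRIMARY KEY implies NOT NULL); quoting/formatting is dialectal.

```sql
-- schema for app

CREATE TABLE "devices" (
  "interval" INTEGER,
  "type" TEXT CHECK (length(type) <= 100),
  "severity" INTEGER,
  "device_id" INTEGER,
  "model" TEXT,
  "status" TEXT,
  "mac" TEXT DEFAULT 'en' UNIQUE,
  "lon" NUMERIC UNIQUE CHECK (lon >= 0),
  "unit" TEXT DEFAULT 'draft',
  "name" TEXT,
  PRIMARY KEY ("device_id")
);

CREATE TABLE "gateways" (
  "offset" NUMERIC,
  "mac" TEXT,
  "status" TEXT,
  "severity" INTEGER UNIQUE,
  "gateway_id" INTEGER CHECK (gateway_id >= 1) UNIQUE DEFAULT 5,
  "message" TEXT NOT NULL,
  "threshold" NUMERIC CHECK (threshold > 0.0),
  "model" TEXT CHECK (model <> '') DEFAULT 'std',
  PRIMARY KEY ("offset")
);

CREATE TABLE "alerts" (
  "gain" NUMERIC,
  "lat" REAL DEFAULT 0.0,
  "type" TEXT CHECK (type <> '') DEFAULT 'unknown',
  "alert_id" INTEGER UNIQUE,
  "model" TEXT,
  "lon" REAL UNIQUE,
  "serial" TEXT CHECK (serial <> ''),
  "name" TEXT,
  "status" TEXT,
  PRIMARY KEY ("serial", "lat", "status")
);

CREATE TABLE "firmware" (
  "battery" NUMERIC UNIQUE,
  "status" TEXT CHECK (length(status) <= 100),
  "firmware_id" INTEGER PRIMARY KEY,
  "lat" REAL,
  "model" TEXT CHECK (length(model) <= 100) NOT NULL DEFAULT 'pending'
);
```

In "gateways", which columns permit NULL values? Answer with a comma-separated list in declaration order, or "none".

- offset: part of the PRIMARY KEY, which implies NOT NULL → not nullable.
- mac: no NOT NULL constraint applies → nullable.
- status: no NOT NULL constraint applies → nullable.
- severity: UNIQUE does not imply NOT NULL → nullable.
- gateway_id: CHECK does not forbid NULL (a CHECK constraint passes when its expression is NULL) → nullable.
- message: declared NOT NULL → not nullable.
- threshold: CHECK does not forbid NULL (a CHECK constraint passes when its expression is NULL) → nullable.
- model: CHECK does not forbid NULL (a CHECK constraint passes when its expression is NULL) → nullable.

mac, status, severity, gateway_id, threshold, model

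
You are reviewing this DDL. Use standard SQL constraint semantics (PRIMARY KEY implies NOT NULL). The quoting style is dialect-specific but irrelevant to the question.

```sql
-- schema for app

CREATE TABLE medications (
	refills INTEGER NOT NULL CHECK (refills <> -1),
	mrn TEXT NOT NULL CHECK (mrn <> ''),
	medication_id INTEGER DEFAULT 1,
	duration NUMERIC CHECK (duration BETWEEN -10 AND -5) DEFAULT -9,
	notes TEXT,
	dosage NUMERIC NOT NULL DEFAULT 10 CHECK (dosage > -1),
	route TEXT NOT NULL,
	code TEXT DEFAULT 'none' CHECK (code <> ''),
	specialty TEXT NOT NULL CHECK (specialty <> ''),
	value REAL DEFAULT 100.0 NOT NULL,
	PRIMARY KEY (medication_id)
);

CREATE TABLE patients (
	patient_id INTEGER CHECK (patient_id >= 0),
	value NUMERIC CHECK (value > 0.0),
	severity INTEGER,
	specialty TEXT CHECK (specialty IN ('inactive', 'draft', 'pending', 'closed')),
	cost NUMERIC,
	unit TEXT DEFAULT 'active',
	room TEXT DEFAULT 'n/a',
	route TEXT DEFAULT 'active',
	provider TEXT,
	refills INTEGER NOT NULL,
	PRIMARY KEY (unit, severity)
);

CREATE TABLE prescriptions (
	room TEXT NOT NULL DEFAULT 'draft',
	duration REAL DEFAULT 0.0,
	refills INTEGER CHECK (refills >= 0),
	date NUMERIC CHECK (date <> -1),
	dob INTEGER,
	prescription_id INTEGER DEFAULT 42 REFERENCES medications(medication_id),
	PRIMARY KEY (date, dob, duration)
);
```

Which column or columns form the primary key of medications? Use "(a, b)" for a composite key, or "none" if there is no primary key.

medication_id is declared PRIMARY KEY as a table-level PRIMARY KEY clause.

medication_id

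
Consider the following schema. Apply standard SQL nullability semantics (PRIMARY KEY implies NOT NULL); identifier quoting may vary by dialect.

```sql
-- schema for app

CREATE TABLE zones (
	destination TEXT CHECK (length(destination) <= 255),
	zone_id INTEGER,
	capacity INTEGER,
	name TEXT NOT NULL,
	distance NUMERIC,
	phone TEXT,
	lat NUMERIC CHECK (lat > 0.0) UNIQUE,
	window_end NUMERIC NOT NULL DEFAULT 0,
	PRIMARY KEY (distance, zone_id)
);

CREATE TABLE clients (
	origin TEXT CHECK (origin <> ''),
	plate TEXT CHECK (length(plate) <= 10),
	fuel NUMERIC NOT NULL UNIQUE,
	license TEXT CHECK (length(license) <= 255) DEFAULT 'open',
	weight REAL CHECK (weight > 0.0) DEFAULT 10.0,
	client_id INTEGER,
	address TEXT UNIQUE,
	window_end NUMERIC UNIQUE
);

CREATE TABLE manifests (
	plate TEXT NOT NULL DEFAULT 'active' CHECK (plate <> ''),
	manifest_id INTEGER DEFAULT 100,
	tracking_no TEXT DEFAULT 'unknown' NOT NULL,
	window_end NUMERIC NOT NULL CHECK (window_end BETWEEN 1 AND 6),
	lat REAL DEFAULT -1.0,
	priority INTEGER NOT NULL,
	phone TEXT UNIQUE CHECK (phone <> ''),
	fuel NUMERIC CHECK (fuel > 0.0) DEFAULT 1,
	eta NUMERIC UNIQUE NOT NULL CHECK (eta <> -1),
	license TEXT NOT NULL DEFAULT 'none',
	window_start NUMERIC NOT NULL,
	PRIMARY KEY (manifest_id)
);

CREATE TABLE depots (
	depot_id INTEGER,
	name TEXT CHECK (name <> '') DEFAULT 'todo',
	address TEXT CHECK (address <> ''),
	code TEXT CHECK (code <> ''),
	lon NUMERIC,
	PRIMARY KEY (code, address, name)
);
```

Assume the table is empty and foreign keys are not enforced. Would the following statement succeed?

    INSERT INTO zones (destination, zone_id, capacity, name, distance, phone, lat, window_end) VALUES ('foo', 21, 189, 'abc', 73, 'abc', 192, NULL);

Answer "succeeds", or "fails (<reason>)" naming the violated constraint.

window_end is explicitly set to NULL, but window_end is declared NOT NULL.

fails (NOT NULL on window_end)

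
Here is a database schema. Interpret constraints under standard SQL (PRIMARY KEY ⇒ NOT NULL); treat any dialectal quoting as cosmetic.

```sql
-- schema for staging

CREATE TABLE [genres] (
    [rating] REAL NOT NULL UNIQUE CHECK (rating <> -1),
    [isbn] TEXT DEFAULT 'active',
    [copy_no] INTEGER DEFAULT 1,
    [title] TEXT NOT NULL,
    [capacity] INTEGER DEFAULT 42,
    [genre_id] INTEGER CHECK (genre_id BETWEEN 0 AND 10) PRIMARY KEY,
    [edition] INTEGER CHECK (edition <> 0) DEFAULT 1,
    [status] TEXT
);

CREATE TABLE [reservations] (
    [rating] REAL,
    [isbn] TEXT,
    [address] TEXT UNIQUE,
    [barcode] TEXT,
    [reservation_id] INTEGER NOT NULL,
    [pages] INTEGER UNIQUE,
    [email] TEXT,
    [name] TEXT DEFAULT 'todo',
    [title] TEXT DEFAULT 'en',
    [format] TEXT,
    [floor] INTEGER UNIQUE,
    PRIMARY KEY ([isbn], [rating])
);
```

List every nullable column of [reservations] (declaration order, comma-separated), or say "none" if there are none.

address, barcode, pages, email, name, title, format, floor

- rating: part of the PRIMARY KEY, which implies NOT NULL → not nullable.
- isbn: part of the PRIMARY KEY, which implies NOT NULL → not nullable.
- address: UNIQUE does not imply NOT NULL → nullable.
- barcode: no NOT NULL constraint applies → nullable.
- reservation_id: declared NOT NULL → not nullable.
- pages: UNIQUE does not imply NOT NULL → nullable.
- email: no NOT NULL constraint applies → nullable.
- name: DEFAULT only fills an omitted column; an explicit NULL is still allowed → nullable.
- title: DEFAULT only fills an omitted column; an explicit NULL is still allowed → nullable.
- format: no NOT NULL constraint applies → nullable.
- floor: UNIQUE does not imply NOT NULL → nullable.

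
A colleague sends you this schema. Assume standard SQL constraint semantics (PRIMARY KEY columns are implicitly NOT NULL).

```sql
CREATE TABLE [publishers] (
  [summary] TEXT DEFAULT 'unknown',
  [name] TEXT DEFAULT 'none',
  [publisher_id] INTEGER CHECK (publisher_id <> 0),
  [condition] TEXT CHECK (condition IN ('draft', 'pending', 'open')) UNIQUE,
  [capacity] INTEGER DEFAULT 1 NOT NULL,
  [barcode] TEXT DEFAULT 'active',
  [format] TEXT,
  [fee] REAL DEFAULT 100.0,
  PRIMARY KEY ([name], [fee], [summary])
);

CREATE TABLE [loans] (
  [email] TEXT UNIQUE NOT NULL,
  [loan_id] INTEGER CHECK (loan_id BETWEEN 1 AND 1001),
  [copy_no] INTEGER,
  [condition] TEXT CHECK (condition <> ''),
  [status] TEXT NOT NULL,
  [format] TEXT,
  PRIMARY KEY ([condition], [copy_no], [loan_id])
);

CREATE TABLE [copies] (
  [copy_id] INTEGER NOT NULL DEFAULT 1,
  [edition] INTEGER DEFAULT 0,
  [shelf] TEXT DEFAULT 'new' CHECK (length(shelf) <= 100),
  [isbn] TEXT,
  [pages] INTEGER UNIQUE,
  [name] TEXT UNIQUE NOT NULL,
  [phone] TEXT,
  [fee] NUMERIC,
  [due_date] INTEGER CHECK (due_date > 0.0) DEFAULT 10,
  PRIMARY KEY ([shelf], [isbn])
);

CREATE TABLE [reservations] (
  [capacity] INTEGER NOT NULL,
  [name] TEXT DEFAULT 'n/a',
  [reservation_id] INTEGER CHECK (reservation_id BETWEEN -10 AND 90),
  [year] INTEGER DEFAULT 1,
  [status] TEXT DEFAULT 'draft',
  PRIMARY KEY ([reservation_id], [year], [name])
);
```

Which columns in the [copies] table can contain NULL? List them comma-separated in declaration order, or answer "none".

edition, pages, phone, fee, due_date

- copy_id: declared NOT NULL → not nullable.
- edition: DEFAULT only fills an omitted column; an explicit NULL is still allowed → nullable.
- shelf: part of the PRIMARY KEY, which implies NOT NULL → not nullable.
- isbn: part of the PRIMARY KEY, which implies NOT NULL → not nullable.
- pages: UNIQUE does not imply NOT NULL → nullable.
- name: declared NOT NULL → not nullable.
- phone: no NOT NULL constraint applies → nullable.
- fee: no NOT NULL constraint applies → nullable.
- due_date: CHECK does not forbid NULL (a CHECK constraint passes when its expression is NULL) → nullable.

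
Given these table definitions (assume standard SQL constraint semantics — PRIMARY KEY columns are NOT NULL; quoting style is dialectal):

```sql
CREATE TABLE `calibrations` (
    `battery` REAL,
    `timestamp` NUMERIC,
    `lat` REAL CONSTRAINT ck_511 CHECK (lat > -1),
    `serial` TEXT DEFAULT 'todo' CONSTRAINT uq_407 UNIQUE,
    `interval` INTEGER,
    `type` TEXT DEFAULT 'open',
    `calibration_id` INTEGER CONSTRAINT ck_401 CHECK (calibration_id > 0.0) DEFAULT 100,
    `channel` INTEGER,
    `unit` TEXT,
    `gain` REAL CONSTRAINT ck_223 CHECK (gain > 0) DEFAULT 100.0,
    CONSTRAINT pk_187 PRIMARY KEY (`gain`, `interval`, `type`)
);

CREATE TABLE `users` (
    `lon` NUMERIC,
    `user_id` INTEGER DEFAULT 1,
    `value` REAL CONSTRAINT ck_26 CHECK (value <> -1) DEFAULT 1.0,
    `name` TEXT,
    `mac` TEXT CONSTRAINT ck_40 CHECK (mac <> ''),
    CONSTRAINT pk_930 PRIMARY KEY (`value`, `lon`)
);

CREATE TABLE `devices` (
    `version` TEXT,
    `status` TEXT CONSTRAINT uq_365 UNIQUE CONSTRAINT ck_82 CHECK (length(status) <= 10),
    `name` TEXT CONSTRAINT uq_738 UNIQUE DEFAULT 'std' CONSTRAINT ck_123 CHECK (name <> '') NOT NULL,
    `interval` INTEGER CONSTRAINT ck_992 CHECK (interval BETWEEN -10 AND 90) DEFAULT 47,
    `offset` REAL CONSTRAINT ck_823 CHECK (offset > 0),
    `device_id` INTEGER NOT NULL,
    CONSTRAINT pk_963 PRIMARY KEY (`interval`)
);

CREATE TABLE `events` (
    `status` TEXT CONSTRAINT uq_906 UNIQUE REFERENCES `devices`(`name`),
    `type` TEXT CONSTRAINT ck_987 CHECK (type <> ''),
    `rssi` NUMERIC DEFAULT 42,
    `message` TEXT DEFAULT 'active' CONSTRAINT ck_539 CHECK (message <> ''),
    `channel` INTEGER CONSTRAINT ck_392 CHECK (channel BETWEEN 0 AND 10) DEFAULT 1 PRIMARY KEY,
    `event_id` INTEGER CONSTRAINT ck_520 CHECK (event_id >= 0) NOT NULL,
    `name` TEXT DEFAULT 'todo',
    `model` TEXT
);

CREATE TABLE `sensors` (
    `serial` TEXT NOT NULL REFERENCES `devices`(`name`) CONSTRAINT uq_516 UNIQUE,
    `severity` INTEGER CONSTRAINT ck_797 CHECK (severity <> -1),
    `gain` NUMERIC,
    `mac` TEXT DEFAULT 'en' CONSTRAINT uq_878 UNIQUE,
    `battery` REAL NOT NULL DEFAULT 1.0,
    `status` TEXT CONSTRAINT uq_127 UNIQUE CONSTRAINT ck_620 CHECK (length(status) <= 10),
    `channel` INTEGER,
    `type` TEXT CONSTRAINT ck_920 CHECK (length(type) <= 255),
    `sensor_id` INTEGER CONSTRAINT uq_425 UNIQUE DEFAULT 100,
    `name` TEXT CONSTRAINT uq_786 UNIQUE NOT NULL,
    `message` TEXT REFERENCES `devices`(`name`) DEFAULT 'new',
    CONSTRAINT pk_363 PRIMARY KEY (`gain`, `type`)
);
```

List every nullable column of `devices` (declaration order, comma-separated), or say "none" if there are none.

- version: no NOT NULL constraint applies → nullable.
- status: CHECK does not forbid NULL (a CHECK constraint passes when its expression is NULL) → nullable.
- name: declared NOT NULL → not nullable.
- interval: part of the PRIMARY KEY, which implies NOT NULL → not nullable.
- offset: CHECK does not forbid NULL (a CHECK constraint passes when its expression is NULL) → nullable.
- device_id: declared NOT NULL → not nullable.

version, status, offset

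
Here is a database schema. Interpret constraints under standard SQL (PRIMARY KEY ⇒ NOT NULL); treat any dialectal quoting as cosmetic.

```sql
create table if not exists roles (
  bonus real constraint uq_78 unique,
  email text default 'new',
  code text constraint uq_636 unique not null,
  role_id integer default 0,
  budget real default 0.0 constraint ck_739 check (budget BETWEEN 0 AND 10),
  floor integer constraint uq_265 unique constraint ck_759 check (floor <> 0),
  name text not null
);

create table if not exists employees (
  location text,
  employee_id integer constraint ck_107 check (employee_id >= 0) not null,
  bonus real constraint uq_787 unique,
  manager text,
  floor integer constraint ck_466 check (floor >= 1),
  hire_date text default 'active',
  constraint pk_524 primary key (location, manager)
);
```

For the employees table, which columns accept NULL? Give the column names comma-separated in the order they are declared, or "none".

bonus, floor, hire_date

- location: part of the PRIMARY KEY, which implies NOT NULL → not nullable.
- employee_id: declared NOT NULL → not nullable.
- bonus: UNIQUE does not imply NOT NULL → nullable.
- manager: part of the PRIMARY KEY, which implies NOT NULL → not nullable.
- floor: CHECK does not forbid NULL (a CHECK constraint passes when its expression is NULL) → nullable.
- hire_date: DEFAULT only fills an omitted column; an explicit NULL is still allowed → nullable.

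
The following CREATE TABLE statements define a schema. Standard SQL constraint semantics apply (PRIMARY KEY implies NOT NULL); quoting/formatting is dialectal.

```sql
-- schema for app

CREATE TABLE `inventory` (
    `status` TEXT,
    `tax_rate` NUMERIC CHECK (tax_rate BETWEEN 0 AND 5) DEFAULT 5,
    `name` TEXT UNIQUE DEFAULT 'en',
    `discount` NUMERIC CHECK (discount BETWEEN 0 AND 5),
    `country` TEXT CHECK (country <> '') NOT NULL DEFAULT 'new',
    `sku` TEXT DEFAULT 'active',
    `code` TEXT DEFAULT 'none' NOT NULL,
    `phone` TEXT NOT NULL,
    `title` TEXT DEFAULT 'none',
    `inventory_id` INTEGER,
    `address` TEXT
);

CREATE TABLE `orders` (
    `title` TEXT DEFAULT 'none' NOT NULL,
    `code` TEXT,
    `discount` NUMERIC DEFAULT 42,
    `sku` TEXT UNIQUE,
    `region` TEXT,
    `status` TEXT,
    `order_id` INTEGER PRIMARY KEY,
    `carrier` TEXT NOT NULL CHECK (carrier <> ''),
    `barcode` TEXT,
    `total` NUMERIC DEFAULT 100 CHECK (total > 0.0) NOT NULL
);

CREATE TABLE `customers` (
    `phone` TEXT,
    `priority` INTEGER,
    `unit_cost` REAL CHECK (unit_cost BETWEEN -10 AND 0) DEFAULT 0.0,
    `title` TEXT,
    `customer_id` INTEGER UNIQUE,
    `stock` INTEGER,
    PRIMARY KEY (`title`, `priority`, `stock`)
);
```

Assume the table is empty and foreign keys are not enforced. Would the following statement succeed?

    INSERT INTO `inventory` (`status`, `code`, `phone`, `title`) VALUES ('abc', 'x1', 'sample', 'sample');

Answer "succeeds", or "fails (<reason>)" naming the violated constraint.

NOT NULL columns: code is supplied; country defaults to 'new'; phone is supplied.
No constraint is violated.

succeeds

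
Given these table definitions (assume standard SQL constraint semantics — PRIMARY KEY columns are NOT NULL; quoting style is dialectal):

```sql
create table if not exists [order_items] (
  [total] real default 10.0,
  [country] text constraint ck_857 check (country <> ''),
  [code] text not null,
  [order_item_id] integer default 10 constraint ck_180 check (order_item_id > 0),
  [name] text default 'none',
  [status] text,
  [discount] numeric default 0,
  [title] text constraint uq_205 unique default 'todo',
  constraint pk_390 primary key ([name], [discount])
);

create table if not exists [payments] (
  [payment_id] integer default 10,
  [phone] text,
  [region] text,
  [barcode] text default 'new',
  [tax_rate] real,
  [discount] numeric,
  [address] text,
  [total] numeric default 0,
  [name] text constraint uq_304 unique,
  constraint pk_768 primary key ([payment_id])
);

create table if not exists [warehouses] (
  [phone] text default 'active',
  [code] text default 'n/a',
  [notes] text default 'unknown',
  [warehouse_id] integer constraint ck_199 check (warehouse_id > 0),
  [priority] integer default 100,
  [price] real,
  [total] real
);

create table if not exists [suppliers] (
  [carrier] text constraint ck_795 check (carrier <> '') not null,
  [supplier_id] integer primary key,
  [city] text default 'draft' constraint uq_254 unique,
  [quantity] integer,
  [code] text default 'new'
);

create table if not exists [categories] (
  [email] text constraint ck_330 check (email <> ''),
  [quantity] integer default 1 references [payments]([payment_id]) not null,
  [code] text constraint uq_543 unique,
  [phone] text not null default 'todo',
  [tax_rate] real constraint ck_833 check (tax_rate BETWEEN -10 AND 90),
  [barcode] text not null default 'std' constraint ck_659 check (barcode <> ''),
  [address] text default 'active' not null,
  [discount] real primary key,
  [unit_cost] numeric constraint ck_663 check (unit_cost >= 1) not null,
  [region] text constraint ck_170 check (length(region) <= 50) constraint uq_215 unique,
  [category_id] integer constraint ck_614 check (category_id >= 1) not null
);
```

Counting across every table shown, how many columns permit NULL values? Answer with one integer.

order_items: 5 nullable (total, country, order_item_id, status, title — PK (name, discount) and explicit NOT NULL columns excluded).
payments: 8 nullable (phone, region, barcode, tax_rate, discount, address, total, name — PK (payment_id) and explicit NOT NULL columns excluded).
warehouses: 7 nullable (phone, code, notes, warehouse_id, priority, price, total — PK none and explicit NOT NULL columns excluded).
suppliers: 3 nullable (city, quantity, code — PK (supplier_id) and explicit NOT NULL columns excluded).
categories: 4 nullable (email, code, tax_rate, region — PK (discount) and explicit NOT NULL columns excluded).
Total: 5 + 8 + 7 + 3 + 4 = 27.

27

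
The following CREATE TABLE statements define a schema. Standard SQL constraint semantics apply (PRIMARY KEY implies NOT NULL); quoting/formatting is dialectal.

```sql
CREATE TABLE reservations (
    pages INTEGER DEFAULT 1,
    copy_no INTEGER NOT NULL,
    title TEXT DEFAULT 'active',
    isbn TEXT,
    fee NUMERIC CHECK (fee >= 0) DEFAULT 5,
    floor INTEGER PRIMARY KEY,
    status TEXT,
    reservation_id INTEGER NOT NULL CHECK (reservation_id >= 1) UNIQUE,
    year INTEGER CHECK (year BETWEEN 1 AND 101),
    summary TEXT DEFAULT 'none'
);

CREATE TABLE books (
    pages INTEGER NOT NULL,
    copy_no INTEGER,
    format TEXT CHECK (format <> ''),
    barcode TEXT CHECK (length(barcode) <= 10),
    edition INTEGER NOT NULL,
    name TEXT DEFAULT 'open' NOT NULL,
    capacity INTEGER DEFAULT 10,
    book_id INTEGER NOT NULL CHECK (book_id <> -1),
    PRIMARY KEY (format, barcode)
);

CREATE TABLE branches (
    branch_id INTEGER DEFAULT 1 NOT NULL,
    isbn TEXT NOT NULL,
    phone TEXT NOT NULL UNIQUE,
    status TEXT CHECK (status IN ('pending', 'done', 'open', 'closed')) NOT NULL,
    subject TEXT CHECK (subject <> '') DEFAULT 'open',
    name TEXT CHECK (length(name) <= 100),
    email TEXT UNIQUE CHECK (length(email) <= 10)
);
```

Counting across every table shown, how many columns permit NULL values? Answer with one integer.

reservations: 7 nullable (pages, title, isbn, fee, status, year, summary — PK (floor) and explicit NOT NULL columns excluded).
books: 2 nullable (copy_no, capacity — PK (format, barcode) and explicit NOT NULL columns excluded).
branches: 3 nullable (subject, name, email — PK none and explicit NOT NULL columns excluded).
Total: 7 + 2 + 3 = 12.

12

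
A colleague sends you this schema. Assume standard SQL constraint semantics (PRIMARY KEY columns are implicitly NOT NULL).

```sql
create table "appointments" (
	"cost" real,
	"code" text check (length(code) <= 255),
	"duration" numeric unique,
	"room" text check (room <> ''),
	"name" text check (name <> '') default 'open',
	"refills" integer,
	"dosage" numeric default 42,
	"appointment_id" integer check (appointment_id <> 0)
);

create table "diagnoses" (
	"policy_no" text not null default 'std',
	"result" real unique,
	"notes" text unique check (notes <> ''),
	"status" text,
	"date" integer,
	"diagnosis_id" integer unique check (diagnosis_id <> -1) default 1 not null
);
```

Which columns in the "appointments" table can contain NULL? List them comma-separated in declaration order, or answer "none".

cost, code, duration, room, name, refills, dosage, appointment_id

- cost: no NOT NULL constraint applies → nullable.
- code: CHECK does not forbid NULL (a CHECK constraint passes when its expression is NULL) → nullable.
- duration: UNIQUE does not imply NOT NULL → nullable.
- room: CHECK does not forbid NULL (a CHECK constraint passes when its expression is NULL) → nullable.
- name: CHECK does not forbid NULL (a CHECK constraint passes when its expression is NULL) → nullable.
- refills: no NOT NULL constraint applies → nullable.
- dosage: DEFAULT only fills an omitted column; an explicit NULL is still allowed → nullable.
- appointment_id: CHECK does not forbid NULL (a CHECK constraint passes when its expression is NULL) → nullable.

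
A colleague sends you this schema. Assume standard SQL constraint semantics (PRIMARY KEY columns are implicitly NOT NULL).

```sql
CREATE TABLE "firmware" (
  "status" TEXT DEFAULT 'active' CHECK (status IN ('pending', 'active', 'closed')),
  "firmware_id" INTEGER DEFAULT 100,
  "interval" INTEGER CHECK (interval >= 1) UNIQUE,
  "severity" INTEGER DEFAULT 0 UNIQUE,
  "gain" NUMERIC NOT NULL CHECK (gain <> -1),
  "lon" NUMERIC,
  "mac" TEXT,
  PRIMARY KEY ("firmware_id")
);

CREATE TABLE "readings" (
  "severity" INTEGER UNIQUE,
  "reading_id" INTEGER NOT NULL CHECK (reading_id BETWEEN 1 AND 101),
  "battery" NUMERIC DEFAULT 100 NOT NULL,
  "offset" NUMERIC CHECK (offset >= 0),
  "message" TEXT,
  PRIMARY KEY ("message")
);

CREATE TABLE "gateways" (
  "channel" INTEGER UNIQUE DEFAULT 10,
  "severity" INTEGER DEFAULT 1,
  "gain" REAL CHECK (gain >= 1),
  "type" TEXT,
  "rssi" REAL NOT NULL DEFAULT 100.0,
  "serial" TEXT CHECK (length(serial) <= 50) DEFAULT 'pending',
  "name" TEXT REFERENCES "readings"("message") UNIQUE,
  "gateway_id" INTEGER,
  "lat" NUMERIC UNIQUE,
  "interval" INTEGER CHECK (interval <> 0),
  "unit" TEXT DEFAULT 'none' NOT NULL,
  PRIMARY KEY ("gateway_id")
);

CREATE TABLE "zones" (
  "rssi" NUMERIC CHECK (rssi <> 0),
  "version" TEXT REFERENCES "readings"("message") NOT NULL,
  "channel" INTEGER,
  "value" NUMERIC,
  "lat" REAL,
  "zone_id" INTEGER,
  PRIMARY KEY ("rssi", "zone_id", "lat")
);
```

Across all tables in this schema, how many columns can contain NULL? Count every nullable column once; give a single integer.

firmware: 5 nullable (status, interval, severity, lon, mac — PK (firmware_id) and explicit NOT NULL columns excluded).
readings: 2 nullable (severity, offset — PK (message) and explicit NOT NULL columns excluded).
gateways: 8 nullable (channel, severity, gain, type, serial, name, lat, interval — PK (gateway_id) and explicit NOT NULL columns excluded).
zones: 2 nullable (channel, value — PK (rssi, zone_id, lat) and explicit NOT NULL columns excluded).
Total: 5 + 2 + 8 + 2 = 17.

17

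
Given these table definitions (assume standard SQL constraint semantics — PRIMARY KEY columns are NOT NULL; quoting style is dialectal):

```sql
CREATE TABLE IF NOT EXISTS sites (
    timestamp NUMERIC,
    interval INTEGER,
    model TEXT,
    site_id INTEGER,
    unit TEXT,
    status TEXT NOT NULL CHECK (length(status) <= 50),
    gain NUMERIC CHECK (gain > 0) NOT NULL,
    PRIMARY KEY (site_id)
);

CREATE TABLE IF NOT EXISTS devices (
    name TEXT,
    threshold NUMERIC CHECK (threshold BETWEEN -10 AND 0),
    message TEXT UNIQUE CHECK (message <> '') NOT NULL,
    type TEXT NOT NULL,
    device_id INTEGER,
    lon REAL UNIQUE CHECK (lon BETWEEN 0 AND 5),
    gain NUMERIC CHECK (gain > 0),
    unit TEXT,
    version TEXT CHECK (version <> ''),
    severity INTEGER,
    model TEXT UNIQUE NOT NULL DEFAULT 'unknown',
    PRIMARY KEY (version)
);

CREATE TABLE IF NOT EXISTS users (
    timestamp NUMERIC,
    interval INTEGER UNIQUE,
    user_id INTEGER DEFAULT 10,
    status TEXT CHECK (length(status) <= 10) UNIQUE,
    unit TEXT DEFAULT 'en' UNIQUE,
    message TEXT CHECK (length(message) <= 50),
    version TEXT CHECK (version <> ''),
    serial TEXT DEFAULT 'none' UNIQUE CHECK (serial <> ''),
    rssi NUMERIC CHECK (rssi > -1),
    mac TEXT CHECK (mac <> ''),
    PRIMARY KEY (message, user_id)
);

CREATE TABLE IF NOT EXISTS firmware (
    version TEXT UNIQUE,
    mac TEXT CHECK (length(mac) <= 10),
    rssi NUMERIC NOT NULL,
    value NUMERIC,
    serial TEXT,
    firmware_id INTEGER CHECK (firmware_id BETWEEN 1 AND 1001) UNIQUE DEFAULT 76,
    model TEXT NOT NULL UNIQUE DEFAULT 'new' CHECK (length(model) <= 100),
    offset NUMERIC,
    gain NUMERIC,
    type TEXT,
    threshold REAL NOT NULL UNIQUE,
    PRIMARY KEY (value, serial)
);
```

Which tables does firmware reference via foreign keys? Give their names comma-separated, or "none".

none

No column in firmware has a REFERENCES clause.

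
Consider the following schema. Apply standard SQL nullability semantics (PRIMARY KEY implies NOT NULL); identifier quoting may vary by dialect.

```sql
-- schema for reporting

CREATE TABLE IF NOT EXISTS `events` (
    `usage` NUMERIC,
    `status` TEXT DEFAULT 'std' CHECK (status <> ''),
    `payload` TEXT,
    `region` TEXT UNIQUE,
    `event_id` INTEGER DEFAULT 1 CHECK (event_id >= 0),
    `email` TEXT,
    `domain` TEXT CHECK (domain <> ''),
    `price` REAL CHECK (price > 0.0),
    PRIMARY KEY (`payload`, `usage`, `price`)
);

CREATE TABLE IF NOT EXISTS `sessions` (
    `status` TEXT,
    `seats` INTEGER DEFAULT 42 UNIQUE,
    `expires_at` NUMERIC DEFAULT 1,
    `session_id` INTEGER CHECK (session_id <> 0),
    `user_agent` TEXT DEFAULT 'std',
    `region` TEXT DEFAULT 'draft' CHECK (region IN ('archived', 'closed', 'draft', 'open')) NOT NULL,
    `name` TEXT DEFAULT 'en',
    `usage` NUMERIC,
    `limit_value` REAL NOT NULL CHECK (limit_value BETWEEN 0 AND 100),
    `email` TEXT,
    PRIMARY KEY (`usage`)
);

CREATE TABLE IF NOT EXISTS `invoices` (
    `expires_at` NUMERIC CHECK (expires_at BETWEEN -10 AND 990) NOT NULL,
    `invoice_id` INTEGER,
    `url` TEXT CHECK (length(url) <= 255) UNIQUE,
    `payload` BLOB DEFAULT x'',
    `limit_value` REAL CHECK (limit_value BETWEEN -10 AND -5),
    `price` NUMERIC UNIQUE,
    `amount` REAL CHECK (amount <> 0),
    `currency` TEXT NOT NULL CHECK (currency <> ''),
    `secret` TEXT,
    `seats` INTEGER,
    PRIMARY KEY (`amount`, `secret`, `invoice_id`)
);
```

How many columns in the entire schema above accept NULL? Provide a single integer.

17

events: 5 nullable (status, region, event_id, email, domain — PK (payload, usage, price) and explicit NOT NULL columns excluded).
sessions: 7 nullable (status, seats, expires_at, session_id, user_agent, name, email — PK (usage) and explicit NOT NULL columns excluded).
invoices: 5 nullable (url, payload, limit_value, price, seats — PK (amount, secret, invoice_id) and explicit NOT NULL columns excluded).
Total: 5 + 7 + 5 = 17.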